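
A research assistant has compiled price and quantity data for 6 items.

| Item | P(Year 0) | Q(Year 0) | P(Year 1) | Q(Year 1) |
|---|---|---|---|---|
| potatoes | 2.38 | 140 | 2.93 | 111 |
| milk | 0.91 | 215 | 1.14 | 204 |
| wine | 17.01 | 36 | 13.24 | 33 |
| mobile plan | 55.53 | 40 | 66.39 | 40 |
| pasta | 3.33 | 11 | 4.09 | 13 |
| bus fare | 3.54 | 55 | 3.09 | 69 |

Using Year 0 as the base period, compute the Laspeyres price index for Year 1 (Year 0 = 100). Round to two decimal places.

111.37

Laspeyres price index uses base-period quantities as weights.
ΣP(Year 1)·Q(Year 0) = 2.93×140 + 1.14×215 + 13.24×36 + 66.39×40 + 4.09×11 + 3.09×55 = 410.2 + 245.1 + 476.64 + 2655.6 + 44.99 + 169.95 = 4002.48
ΣP(Year 0)·Q(Year 0) = 2.38×140 + 0.91×215 + 17.01×36 + 55.53×40 + 3.33×11 + 3.54×55 = 333.2 + 195.65 + 612.36 + 2221.2 + 36.63 + 194.7 = 3593.74
Index = 4002.48 / 3593.74 × 100 = 111.3737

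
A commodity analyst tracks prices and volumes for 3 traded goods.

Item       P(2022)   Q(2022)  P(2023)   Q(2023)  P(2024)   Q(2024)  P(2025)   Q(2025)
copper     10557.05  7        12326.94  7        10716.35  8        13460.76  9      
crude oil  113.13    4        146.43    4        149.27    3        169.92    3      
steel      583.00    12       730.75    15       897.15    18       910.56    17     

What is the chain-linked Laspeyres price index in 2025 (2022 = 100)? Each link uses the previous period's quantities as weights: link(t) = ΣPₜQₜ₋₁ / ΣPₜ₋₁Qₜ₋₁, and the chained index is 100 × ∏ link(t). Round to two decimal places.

Link 2022→2023:
ΣP(2023)Q(2022) = 12326.94×7 + 146.43×4 + 730.75×12 = 86288.58 + 585.72 + 8769 = 95643.3
ΣP(2022)Q(2022) = 10557.05×7 + 113.13×4 + 583.00×12 = 73899.35 + 452.52 + 6996 = 81347.87
link = 95643.3/81347.87 = 1.175732
Link 2023→2024:
ΣP(2024)Q(2023) = 10716.35×7 + 149.27×4 + 897.15×15 = 75014.45 + 597.08 + 13457.25 = 89068.78
ΣP(2023)Q(2023) = 12326.94×7 + 146.43×4 + 730.75×15 = 86288.58 + 585.72 + 10961.25 = 97835.55
link = 89068.78/97835.55 = 0.910393
Link 2024→2025:
ΣP(2025)Q(2024) = 13460.76×8 + 169.92×3 + 910.56×18 = 107686.08 + 509.76 + 16390.08 = 124585.92
ΣP(2024)Q(2024) = 10716.35×8 + 149.27×3 + 897.15×18 = 85730.8 + 447.81 + 16148.7 = 102327.31
link = 124585.92/102327.31 = 1.217524
Chained index = 100 × 1.175732 × 0.910393 × 1.217524 = 130.3211

130.32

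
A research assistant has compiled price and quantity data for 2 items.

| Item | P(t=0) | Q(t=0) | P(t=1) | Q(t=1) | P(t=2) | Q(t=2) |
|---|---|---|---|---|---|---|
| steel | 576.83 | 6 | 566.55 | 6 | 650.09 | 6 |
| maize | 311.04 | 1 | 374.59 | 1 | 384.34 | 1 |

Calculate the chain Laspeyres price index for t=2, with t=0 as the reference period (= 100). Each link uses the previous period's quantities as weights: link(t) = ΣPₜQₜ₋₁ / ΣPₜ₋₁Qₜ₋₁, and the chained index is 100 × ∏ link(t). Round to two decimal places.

Link t=0→t=1:
ΣP(t=1)Q(t=0) = 566.55×6 + 374.59×1 = 3399.3 + 374.59 = 3773.89
ΣP(t=0)Q(t=0) = 576.83×6 + 311.04×1 = 3460.98 + 311.04 = 3772.02
link = 3773.89/3772.02 = 1.000496
Link t=1→t=2:
ΣP(t=2)Q(t=1) = 650.09×6 + 384.34×1 = 3900.54 + 384.34 = 4284.88
ΣP(t=1)Q(t=1) = 566.55×6 + 374.59×1 = 3399.3 + 374.59 = 3773.89
link = 4284.88/3773.89 = 1.135401
Chained index = 100 × 1.000496 × 1.135401 = 113.5964

113.60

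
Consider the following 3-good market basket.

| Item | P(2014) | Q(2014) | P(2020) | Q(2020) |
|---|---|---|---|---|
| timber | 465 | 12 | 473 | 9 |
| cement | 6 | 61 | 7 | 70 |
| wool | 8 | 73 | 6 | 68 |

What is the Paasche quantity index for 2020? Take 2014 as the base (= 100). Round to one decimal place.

Paasche quantity index uses current-period prices as weights.
ΣP(2020)·Q(2020) = 473×9 + 7×70 + 6×68 = 4257 + 490 + 408 = 5155
ΣP(2020)·Q(2014) = 473×12 + 7×61 + 6×73 = 5676 + 427 + 438 = 6541
Index = 5155 / 6541 × 100 = 78.8106

78.8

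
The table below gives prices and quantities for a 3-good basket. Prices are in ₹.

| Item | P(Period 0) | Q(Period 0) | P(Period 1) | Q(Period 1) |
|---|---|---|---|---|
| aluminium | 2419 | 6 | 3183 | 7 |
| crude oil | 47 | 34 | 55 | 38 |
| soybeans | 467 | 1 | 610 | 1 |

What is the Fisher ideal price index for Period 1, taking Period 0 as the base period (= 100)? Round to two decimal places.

Laspeyres component (base-period weights):
ΣP(Period 1)Q(Period 0) = 3183×6 + 55×34 + 610×1 = 19098 + 1870 + 610 = 21578
ΣP(Period 0)Q(Period 0) = 2419×6 + 47×34 + 467×1 = 14514 + 1598 + 467 = 16579
L = 21578 / 16579 × 100 = 130.1526
Paasche component (current-period weights):
ΣP(Period 1)Q(Period 1) = 3183×7 + 55×38 + 610×1 = 22281 + 2090 + 610 = 24981
ΣP(Period 0)Q(Period 1) = 2419×7 + 47×38 + 467×1 = 16933 + 1786 + 467 = 19186
P = 24981 / 19186 × 100 = 130.2043
Fisher = √(L × P) = √(130.1526 × 130.2043) = 130.1785

130.18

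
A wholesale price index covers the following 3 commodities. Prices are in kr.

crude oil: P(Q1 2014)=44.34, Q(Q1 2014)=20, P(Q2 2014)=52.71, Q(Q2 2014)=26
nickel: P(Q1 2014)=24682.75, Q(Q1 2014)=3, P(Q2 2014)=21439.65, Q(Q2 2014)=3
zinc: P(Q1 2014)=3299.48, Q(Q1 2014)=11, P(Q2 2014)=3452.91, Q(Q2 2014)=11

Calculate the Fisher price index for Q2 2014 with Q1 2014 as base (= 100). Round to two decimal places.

92.95

Laspeyres component (base-period weights):
ΣP(Q2 2014)Q(Q1 2014) = 52.71×20 + 21439.65×3 + 3452.91×11 = 1054.2 + 64318.95 + 37982.01 = 103355.16
ΣP(Q1 2014)Q(Q1 2014) = 44.34×20 + 24682.75×3 + 3299.48×11 = 886.8 + 74048.25 + 36294.28 = 111229.33
L = 103355.16 / 111229.33 × 100 = 92.9208
Paasche component (current-period weights):
ΣP(Q2 2014)Q(Q2 2014) = 52.71×26 + 21439.65×3 + 3452.91×11 = 1370.46 + 64318.95 + 37982.01 = 103671.42
ΣP(Q1 2014)Q(Q2 2014) = 44.34×26 + 24682.75×3 + 3299.48×11 = 1152.84 + 74048.25 + 36294.28 = 111495.37
P = 103671.42 / 111495.37 × 100 = 92.9827
Fisher = √(L × P) = √(92.9208 × 92.9827) = 92.9517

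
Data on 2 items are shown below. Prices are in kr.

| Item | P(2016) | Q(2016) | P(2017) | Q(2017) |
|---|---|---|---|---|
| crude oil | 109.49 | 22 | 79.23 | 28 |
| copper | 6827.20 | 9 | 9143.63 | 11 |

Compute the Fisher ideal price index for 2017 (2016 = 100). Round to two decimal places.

Laspeyres component (base-period weights):
ΣP(2017)Q(2016) = 79.23×22 + 9143.63×9 = 1743.06 + 82292.67 = 84035.73
ΣP(2016)Q(2016) = 109.49×22 + 6827.20×9 = 2408.78 + 61444.8 = 63853.58
L = 84035.73 / 63853.58 × 100 = 131.6069
Paasche component (current-period weights):
ΣP(2017)Q(2017) = 79.23×28 + 9143.63×11 = 2218.44 + 100579.93 = 102798.37
ΣP(2016)Q(2017) = 109.49×28 + 6827.20×11 = 3065.72 + 75099.2 = 78164.92
P = 102798.37 / 78164.92 × 100 = 131.5147
Fisher = √(L × P) = √(131.6069 × 131.5147) = 131.5608

131.56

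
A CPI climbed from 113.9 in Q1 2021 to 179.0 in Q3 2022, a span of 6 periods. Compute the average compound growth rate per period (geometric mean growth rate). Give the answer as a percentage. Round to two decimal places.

7.83%

Growth factor = (179.0/113.9)^(1/6) = (1.571554)^(1/6) = 1.078255
Growth rate = 1.078255 − 1 = 0.078255 = 7.8255%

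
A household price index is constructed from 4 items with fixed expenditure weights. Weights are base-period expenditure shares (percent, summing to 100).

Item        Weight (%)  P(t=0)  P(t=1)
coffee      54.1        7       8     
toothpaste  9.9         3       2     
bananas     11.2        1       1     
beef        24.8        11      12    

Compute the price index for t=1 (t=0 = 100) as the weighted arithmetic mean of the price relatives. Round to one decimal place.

coffee: 54.1 × (8/7) = 54.1 × 1.142857 = 61.8286
toothpaste: 9.9 × (2/3) = 9.9 × 0.666667 = 6.6000
bananas: 11.2 × (1/1) = 11.2 × 1.000000 = 11.2000
beef: 24.8 × (12/11) = 24.8 × 1.090909 = 27.0545
Index = Σ wᵢ·(p₁ᵢ/p₀ᵢ) = 61.8286 + 6.6000 + 11.2000 + 27.0545 = 106.6831

106.7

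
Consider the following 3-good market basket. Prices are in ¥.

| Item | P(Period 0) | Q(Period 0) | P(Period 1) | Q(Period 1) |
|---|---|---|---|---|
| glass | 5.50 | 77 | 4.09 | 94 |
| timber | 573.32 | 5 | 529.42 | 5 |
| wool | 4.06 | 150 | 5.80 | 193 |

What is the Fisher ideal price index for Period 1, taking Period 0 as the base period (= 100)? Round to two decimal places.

98.94

Laspeyres component (base-period weights):
ΣP(Period 1)Q(Period 0) = 4.09×77 + 529.42×5 + 5.80×150 = 314.93 + 2647.1 + 870 = 3832.03
ΣP(Period 0)Q(Period 0) = 5.50×77 + 573.32×5 + 4.06×150 = 423.5 + 2866.6 + 609 = 3899.1
L = 3832.03 / 3899.1 × 100 = 98.2799
Paasche component (current-period weights):
ΣP(Period 1)Q(Period 1) = 4.09×94 + 529.42×5 + 5.80×193 = 384.46 + 2647.1 + 1119.4 = 4150.96
ΣP(Period 0)Q(Period 1) = 5.50×94 + 573.32×5 + 4.06×193 = 517 + 2866.6 + 783.58 = 4167.18
P = 4150.96 / 4167.18 × 100 = 99.6108
Fisher = √(L × P) = √(98.2799 × 99.6108) = 98.9431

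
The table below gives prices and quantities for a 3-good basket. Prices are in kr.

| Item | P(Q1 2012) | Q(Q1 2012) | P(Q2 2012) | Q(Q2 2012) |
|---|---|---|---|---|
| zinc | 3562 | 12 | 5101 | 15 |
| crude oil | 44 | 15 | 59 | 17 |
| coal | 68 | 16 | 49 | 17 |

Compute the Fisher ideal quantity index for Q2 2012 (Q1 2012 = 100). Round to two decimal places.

Laspeyres component (base-period weights):
ΣP(Q1 2012)Q(Q2 2012) = 3562×15 + 44×17 + 68×17 = 53430 + 748 + 1156 = 55334
ΣP(Q1 2012)Q(Q1 2012) = 3562×12 + 44×15 + 68×16 = 42744 + 660 + 1088 = 44492
L = 55334 / 44492 × 100 = 124.3684
Paasche component (current-period weights):
ΣP(Q2 2012)Q(Q2 2012) = 5101×15 + 59×17 + 49×17 = 76515 + 1003 + 833 = 78351
ΣP(Q2 2012)Q(Q1 2012) = 5101×12 + 59×15 + 49×16 = 61212 + 885 + 784 = 62881
P = 78351 / 62881 × 100 = 124.6020
Fisher = √(L × P) = √(124.3684 × 124.6020) = 124.4852

124.49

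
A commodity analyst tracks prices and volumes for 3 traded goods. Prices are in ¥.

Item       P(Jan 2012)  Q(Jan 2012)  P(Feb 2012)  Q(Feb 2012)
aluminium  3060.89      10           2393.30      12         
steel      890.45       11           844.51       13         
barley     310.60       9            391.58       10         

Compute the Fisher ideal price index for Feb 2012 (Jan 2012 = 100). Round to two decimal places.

Laspeyres component (base-period weights):
ΣP(Feb 2012)Q(Jan 2012) = 2393.30×10 + 844.51×11 + 391.58×9 = 23933 + 9289.61 + 3524.22 = 36746.83
ΣP(Jan 2012)Q(Jan 2012) = 3060.89×10 + 890.45×11 + 310.60×9 = 30608.9 + 9794.95 + 2795.4 = 43199.25
L = 36746.83 / 43199.25 × 100 = 85.0636
Paasche component (current-period weights):
ΣP(Feb 2012)Q(Feb 2012) = 2393.30×12 + 844.51×13 + 391.58×10 = 28719.6 + 10978.63 + 3915.8 = 43614.03
ΣP(Jan 2012)Q(Feb 2012) = 3060.89×12 + 890.45×13 + 310.60×10 = 36730.68 + 11575.85 + 3106 = 51412.53
P = 43614.03 / 51412.53 × 100 = 84.8315
Fisher = √(L × P) = √(85.0636 × 84.8315) = 84.9475

84.95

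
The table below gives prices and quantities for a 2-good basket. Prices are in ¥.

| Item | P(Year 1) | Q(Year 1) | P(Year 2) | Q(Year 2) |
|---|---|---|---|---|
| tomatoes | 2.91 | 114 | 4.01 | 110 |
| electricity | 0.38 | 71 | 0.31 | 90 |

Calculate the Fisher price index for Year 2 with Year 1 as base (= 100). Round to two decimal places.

132.97

Laspeyres component (base-period weights):
ΣP(Year 2)Q(Year 1) = 4.01×114 + 0.31×71 = 457.14 + 22.01 = 479.15
ΣP(Year 1)Q(Year 1) = 2.91×114 + 0.38×71 = 331.74 + 26.98 = 358.72
L = 479.15 / 358.72 × 100 = 133.5721
Paasche component (current-period weights):
ΣP(Year 2)Q(Year 2) = 4.01×110 + 0.31×90 = 441.1 + 27.9 = 469
ΣP(Year 1)Q(Year 2) = 2.91×110 + 0.38×90 = 320.1 + 34.2 = 354.3
P = 469 / 354.3 × 100 = 132.3737
Fisher = √(L × P) = √(133.5721 × 132.3737) = 132.9716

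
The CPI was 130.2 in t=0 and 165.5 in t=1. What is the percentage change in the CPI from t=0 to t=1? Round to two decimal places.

27.11%

Change = (165.5 − 130.2) / 130.2 × 100
       = 35.3 / 130.2 × 100 = 27.1121%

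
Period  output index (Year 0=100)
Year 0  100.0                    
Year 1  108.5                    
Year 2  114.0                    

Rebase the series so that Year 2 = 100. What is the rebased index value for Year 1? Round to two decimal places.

95.18

Rebased(Year 1) = 108.5 / 114.0 × 100 = 95.1754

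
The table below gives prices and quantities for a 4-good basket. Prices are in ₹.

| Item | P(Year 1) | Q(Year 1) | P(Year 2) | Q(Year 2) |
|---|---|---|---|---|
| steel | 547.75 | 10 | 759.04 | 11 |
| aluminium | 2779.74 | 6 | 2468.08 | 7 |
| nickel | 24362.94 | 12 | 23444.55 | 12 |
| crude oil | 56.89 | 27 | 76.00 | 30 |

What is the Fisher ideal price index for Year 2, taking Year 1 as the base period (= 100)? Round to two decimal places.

96.76

Laspeyres component (base-period weights):
ΣP(Year 2)Q(Year 1) = 759.04×10 + 2468.08×6 + 23444.55×12 + 76.00×27 = 7590.4 + 14808.48 + 281334.6 + 2052 = 305785.48
ΣP(Year 1)Q(Year 1) = 547.75×10 + 2779.74×6 + 24362.94×12 + 56.89×27 = 5477.5 + 16678.44 + 292355.28 + 1536.03 = 316047.25
L = 305785.48 / 316047.25 × 100 = 96.7531
Paasche component (current-period weights):
ΣP(Year 2)Q(Year 2) = 759.04×11 + 2468.08×7 + 23444.55×12 + 76.00×30 = 8349.44 + 17276.56 + 281334.6 + 2280 = 309240.6
ΣP(Year 1)Q(Year 2) = 547.75×11 + 2779.74×7 + 24362.94×12 + 56.89×30 = 6025.25 + 19458.18 + 292355.28 + 1706.7 = 319545.41
P = 309240.6 / 319545.41 × 100 = 96.7752
Fisher = √(L × P) = √(96.7531 × 96.7752) = 96.7641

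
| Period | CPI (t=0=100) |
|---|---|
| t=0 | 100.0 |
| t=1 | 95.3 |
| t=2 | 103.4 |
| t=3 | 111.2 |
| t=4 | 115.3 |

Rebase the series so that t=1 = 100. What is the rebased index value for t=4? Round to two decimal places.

120.99

Rebased(t=4) = 115.3 / 95.3 × 100 = 120.9864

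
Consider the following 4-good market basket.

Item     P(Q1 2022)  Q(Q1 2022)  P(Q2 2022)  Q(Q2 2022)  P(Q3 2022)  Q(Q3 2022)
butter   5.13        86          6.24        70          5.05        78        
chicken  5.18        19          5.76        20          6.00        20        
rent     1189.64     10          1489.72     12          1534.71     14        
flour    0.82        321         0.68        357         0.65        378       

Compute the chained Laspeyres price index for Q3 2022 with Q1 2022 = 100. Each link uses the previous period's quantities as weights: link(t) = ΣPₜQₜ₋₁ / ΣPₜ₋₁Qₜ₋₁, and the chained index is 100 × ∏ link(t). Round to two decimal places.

127.11

Link Q1 2022→Q2 2022:
ΣP(Q2 2022)Q(Q1 2022) = 6.24×86 + 5.76×19 + 1489.72×10 + 0.68×321 = 536.64 + 109.44 + 14897.2 + 218.28 = 15761.56
ΣP(Q1 2022)Q(Q1 2022) = 5.13×86 + 5.18×19 + 1189.64×10 + 0.82×321 = 441.18 + 98.42 + 11896.4 + 263.22 = 12699.22
link = 15761.56/12699.22 = 1.241144
Link Q2 2022→Q3 2022:
ΣP(Q3 2022)Q(Q2 2022) = 5.05×70 + 6.00×20 + 1534.71×12 + 0.65×357 = 353.5 + 120 + 18416.52 + 232.05 = 19122.07
ΣP(Q2 2022)Q(Q2 2022) = 6.24×70 + 5.76×20 + 1489.72×12 + 0.68×357 = 436.8 + 115.2 + 17876.64 + 242.76 = 18671.4
link = 19122.07/18671.4 = 1.024137
Chained index = 100 × 1.241144 × 1.024137 = 127.1101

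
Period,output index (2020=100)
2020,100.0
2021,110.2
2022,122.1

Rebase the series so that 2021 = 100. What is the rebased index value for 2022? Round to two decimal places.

Rebased(2022) = 122.1 / 110.2 × 100 = 110.7985

110.80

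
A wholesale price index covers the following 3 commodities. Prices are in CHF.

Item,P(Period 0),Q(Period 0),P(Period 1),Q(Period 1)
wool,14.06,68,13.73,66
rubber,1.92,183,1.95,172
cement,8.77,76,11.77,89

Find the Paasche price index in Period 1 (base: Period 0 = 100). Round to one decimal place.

112.3

Paasche price index uses current-period quantities as weights.
ΣP(Period 1)·Q(Period 1) = 13.73×66 + 1.95×172 + 11.77×89 = 906.18 + 335.4 + 1047.53 = 2289.11
ΣP(Period 0)·Q(Period 1) = 14.06×66 + 1.92×172 + 8.77×89 = 927.96 + 330.24 + 780.53 = 2038.73
Index = 2289.11 / 2038.73 × 100 = 112.2812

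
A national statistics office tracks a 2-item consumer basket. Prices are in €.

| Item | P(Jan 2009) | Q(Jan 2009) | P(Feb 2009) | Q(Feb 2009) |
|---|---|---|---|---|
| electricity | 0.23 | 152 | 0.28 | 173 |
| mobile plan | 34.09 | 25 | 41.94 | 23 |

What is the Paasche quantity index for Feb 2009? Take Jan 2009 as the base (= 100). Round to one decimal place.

Paasche quantity index uses current-period prices as weights.
ΣP(Feb 2009)·Q(Feb 2009) = 0.28×173 + 41.94×23 = 48.44 + 964.62 = 1013.06
ΣP(Feb 2009)·Q(Jan 2009) = 0.28×152 + 41.94×25 = 42.56 + 1048.5 = 1091.06
Index = 1013.06 / 1091.06 × 100 = 92.8510

92.9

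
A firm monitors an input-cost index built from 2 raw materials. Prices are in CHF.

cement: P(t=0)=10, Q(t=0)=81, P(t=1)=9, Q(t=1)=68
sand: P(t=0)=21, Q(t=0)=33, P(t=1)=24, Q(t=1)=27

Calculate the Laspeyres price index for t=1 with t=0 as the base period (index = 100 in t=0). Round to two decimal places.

Laspeyres price index uses base-period quantities as weights.
ΣP(t=1)·Q(t=0) = 9×81 + 24×33 = 729 + 792 = 1521
ΣP(t=0)·Q(t=0) = 10×81 + 21×33 = 810 + 693 = 1503
Index = 1521 / 1503 × 100 = 101.1976

101.20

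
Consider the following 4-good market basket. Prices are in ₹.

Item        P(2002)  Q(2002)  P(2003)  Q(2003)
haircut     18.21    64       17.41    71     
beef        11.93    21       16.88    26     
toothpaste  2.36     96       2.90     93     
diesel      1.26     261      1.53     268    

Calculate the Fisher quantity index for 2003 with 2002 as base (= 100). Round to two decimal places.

Laspeyres component (base-period weights):
ΣP(2002)Q(2003) = 18.21×71 + 11.93×26 + 2.36×93 + 1.26×268 = 1292.91 + 310.18 + 219.48 + 337.68 = 2160.25
ΣP(2002)Q(2002) = 18.21×64 + 11.93×21 + 2.36×96 + 1.26×261 = 1165.44 + 250.53 + 226.56 + 328.86 = 1971.39
L = 2160.25 / 1971.39 × 100 = 109.5800
Paasche component (current-period weights):
ΣP(2003)Q(2003) = 17.41×71 + 16.88×26 + 2.90×93 + 1.53×268 = 1236.11 + 438.88 + 269.7 + 410.04 = 2354.73
ΣP(2003)Q(2002) = 17.41×64 + 16.88×21 + 2.90×96 + 1.53×261 = 1114.24 + 354.48 + 278.4 + 399.33 = 2146.45
P = 2354.73 / 2146.45 × 100 = 109.7035
Fisher = √(L × P) = √(109.5800 × 109.7035) = 109.6417

109.64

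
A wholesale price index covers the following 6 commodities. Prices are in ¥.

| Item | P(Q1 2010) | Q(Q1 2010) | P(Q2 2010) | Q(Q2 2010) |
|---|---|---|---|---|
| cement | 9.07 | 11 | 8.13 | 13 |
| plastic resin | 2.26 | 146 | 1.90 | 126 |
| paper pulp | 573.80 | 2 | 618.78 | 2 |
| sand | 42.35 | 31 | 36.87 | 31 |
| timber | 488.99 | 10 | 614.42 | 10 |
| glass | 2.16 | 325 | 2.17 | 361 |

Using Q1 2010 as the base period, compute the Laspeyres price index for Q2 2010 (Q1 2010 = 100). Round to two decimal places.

Laspeyres price index uses base-period quantities as weights.
ΣP(Q2 2010)·Q(Q1 2010) = 8.13×11 + 1.90×146 + 618.78×2 + 36.87×31 + 614.42×10 + 2.17×325 = 89.43 + 277.4 + 1237.56 + 1142.97 + 6144.2 + 705.25 = 9596.81
ΣP(Q1 2010)·Q(Q1 2010) = 9.07×11 + 2.26×146 + 573.80×2 + 42.35×31 + 488.99×10 + 2.16×325 = 99.77 + 329.96 + 1147.6 + 1312.85 + 4889.9 + 702 = 8482.08
Index = 9596.81 / 8482.08 × 100 = 113.1422

113.14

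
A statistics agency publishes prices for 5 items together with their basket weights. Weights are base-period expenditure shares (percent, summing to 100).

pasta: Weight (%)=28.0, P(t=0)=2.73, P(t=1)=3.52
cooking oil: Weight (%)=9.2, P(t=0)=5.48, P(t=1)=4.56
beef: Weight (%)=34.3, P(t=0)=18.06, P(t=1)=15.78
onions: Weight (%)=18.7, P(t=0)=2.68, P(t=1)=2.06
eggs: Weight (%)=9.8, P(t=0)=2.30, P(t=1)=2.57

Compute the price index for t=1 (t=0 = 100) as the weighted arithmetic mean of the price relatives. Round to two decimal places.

pasta: 28.0 × (3.52/2.73) = 28.0 × 1.289377 = 36.1026
cooking oil: 9.2 × (4.56/5.48) = 9.2 × 0.832117 = 7.6555
beef: 34.3 × (15.78/18.06) = 34.3 × 0.873754 = 29.9698
onions: 18.7 × (2.06/2.68) = 18.7 × 0.768657 = 14.3739
eggs: 9.8 × (2.57/2.30) = 9.8 × 1.117391 = 10.9504
Index = Σ wᵢ·(p₁ᵢ/p₀ᵢ) = 36.1026 + 7.6555 + 29.9698 + 14.3739 + 10.9504 = 99.0521

99.05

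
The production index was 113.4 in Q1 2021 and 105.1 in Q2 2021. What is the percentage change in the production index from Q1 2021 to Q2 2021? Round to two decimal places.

-7.32%

Change = (105.1 − 113.4) / 113.4 × 100
       = -8.3 / 113.4 × 100 = -7.3192%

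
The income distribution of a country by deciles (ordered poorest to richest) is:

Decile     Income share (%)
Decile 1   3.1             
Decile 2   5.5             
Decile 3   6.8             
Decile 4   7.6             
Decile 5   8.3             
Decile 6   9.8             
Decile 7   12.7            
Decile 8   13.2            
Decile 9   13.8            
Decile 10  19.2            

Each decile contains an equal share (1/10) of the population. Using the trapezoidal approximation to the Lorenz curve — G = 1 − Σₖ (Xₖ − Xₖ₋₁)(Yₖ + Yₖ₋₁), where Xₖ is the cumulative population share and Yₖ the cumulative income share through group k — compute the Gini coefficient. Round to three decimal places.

0.252

Cumulative income shares Yₖ: 0.0310, 0.0860, 0.1540, 0.2300, 0.3130, 0.4110, 0.5380, 0.6700, 0.8080, 1.0000
Σ (Xₖ−Xₖ₋₁)(Yₖ+Yₖ₋₁) = (1/10)(0.0310+0.0000) + (1/10)(0.0860+0.0310) + (1/10)(0.1540+0.0860) + (1/10)(0.2300+0.1540) + (1/10)(0.3130+0.2300) + (1/10)(0.4110+0.3130) + (1/10)(0.5380+0.4110) + (1/10)(0.6700+0.5380) + (1/10)(0.8080+0.6700) + (1/10)(1.0000+0.8080)
  = 0.0031 + 0.0117 + 0.0240 + 0.0384 + 0.0543 + 0.0724 + 0.0949 + 0.1208 + 0.1478 + 0.1808 = 0.7482
G = 1 − 0.7482 = 0.2518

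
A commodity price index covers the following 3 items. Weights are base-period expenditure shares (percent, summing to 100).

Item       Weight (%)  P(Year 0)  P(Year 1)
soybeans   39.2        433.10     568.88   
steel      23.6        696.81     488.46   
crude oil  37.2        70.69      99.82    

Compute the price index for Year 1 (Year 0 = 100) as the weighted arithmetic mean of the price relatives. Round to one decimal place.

120.6

soybeans: 39.2 × (568.88/433.10) = 39.2 × 1.313507 = 51.4895
steel: 23.6 × (488.46/696.81) = 23.6 × 0.700995 = 16.5435
crude oil: 37.2 × (99.82/70.69) = 37.2 × 1.412081 = 52.5294
Index = Σ wᵢ·(p₁ᵢ/p₀ᵢ) = 51.4895 + 16.5435 + 52.5294 = 120.5624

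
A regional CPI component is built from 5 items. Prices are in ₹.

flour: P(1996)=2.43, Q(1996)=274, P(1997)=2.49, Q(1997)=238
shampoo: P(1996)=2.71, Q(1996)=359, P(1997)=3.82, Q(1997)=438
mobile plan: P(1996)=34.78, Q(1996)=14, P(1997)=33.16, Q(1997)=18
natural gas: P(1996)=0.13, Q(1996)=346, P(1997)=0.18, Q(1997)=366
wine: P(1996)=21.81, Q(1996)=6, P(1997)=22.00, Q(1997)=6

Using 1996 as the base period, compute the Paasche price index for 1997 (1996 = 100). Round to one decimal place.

119.1

Paasche price index uses current-period quantities as weights.
ΣP(1997)·Q(1997) = 2.49×238 + 3.82×438 + 33.16×18 + 0.18×366 + 22.00×6 = 592.62 + 1673.16 + 596.88 + 65.88 + 132 = 3060.54
ΣP(1996)·Q(1997) = 2.43×238 + 2.71×438 + 34.78×18 + 0.13×366 + 21.81×6 = 578.34 + 1186.98 + 626.04 + 47.58 + 130.86 = 2569.8
Index = 3060.54 / 2569.8 × 100 = 119.0964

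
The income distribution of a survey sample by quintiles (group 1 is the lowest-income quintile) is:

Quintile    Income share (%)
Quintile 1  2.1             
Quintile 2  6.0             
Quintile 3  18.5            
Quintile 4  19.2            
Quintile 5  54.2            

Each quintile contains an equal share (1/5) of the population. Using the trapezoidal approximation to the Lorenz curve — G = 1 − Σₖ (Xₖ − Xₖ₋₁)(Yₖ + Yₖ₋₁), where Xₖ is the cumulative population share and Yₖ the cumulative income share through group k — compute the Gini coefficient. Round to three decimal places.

0.470

Cumulative income shares Yₖ: 0.0210, 0.0810, 0.2660, 0.4580, 1.0000
Σ (Xₖ−Xₖ₋₁)(Yₖ+Yₖ₋₁) = (1/5)(0.0210+0.0000) + (1/5)(0.0810+0.0210) + (1/5)(0.2660+0.0810) + (1/5)(0.4580+0.2660) + (1/5)(1.0000+0.4580)
  = 0.0042 + 0.0204 + 0.0694 + 0.1448 + 0.2916 = 0.5304
G = 1 − 0.5304 = 0.4696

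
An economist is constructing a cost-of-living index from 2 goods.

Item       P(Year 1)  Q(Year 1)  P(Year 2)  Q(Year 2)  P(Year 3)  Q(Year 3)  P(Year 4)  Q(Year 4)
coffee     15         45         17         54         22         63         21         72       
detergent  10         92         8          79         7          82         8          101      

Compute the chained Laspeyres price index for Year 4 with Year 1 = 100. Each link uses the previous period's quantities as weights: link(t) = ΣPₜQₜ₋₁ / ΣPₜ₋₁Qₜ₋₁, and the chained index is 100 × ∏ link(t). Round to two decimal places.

Link Year 1→Year 2:
ΣP(Year 2)Q(Year 1) = 17×45 + 8×92 = 765 + 736 = 1501
ΣP(Year 1)Q(Year 1) = 15×45 + 10×92 = 675 + 920 = 1595
link = 1501/1595 = 0.941066
Link Year 2→Year 3:
ΣP(Year 3)Q(Year 2) = 22×54 + 7×79 = 1188 + 553 = 1741
ΣP(Year 2)Q(Year 2) = 17×54 + 8×79 = 918 + 632 = 1550
link = 1741/1550 = 1.123226
Link Year 3→Year 4:
ΣP(Year 4)Q(Year 3) = 21×63 + 8×82 = 1323 + 656 = 1979
ΣP(Year 3)Q(Year 3) = 22×63 + 7×82 = 1386 + 574 = 1960
link = 1979/1960 = 1.009694
Chained index = 100 × 0.941066 × 1.123226 × 1.009694 = 106.7276

106.73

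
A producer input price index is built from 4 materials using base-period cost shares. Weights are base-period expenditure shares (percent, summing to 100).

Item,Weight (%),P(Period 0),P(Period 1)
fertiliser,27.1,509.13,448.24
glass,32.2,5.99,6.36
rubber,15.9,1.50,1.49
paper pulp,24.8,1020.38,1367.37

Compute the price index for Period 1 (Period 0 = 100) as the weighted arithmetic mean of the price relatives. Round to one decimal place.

fertiliser: 27.1 × (448.24/509.13) = 27.1 × 0.880404 = 23.8589
glass: 32.2 × (6.36/5.99) = 32.2 × 1.061770 = 34.1890
rubber: 15.9 × (1.49/1.50) = 15.9 × 0.993333 = 15.7940
paper pulp: 24.8 × (1367.37/1020.38) = 24.8 × 1.340060 = 33.2335
Index = Σ wᵢ·(p₁ᵢ/p₀ᵢ) = 23.8589 + 34.1890 + 15.7940 + 33.2335 = 107.0754

107.1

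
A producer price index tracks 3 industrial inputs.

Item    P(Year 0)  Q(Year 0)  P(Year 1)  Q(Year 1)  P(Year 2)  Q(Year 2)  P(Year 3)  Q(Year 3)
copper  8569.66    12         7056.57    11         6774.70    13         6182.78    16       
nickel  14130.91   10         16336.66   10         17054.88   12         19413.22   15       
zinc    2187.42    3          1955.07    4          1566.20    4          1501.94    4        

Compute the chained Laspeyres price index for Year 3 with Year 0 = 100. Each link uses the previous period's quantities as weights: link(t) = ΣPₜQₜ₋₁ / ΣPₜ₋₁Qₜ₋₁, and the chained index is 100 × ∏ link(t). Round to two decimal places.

Link Year 0→Year 1:
ΣP(Year 1)Q(Year 0) = 7056.57×12 + 16336.66×10 + 1955.07×3 = 84678.84 + 163366.6 + 5865.21 = 253910.65
ΣP(Year 0)Q(Year 0) = 8569.66×12 + 14130.91×10 + 2187.42×3 = 102835.92 + 141309.1 + 6562.26 = 250707.28
link = 253910.65/250707.28 = 1.012777
Link Year 1→Year 2:
ΣP(Year 2)Q(Year 1) = 6774.70×11 + 17054.88×10 + 1566.20×4 = 74521.7 + 170548.8 + 6264.8 = 251335.3
ΣP(Year 1)Q(Year 1) = 7056.57×11 + 16336.66×10 + 1955.07×4 = 77622.27 + 163366.6 + 7820.28 = 248809.15
link = 251335.3/248809.15 = 1.010153
Link Year 2→Year 3:
ΣP(Year 3)Q(Year 2) = 6182.78×13 + 19413.22×12 + 1501.94×4 = 80376.14 + 232958.64 + 6007.76 = 319342.54
ΣP(Year 2)Q(Year 2) = 6774.70×13 + 17054.88×12 + 1566.20×4 = 88071.1 + 204658.56 + 6264.8 = 298994.46
link = 319342.54/298994.46 = 1.068055
Chained index = 100 × 1.012777 × 1.010153 × 1.068055 = 109.2684

109.27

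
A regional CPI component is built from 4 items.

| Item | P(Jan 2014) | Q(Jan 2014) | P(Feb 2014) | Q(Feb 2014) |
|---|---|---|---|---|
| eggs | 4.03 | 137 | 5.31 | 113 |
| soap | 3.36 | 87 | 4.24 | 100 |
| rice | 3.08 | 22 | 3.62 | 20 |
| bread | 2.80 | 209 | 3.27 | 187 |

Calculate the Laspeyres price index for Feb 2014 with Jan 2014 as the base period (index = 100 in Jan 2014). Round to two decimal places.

Laspeyres price index uses base-period quantities as weights.
ΣP(Feb 2014)·Q(Jan 2014) = 5.31×137 + 4.24×87 + 3.62×22 + 3.27×209 = 727.47 + 368.88 + 79.64 + 683.43 = 1859.42
ΣP(Jan 2014)·Q(Jan 2014) = 4.03×137 + 3.36×87 + 3.08×22 + 2.80×209 = 552.11 + 292.32 + 67.76 + 585.2 = 1497.39
Index = 1859.42 / 1497.39 × 100 = 124.1774

124.18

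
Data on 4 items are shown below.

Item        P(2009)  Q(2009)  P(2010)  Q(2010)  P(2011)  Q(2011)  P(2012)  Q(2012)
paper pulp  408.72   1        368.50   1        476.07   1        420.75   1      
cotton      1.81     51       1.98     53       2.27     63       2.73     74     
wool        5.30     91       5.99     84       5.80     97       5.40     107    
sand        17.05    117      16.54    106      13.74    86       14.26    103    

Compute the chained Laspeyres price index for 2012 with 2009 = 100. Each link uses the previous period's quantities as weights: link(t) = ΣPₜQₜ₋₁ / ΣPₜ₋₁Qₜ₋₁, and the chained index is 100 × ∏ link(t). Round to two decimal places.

Link 2009→2010:
ΣP(2010)Q(2009) = 368.50×1 + 1.98×51 + 5.99×91 + 16.54×117 = 368.5 + 100.98 + 545.09 + 1935.18 = 2949.75
ΣP(2009)Q(2009) = 408.72×1 + 1.81×51 + 5.30×91 + 17.05×117 = 408.72 + 92.31 + 482.3 + 1994.85 = 2978.18
link = 2949.75/2978.18 = 0.990454
Link 2010→2011:
ΣP(2011)Q(2010) = 476.07×1 + 2.27×53 + 5.80×84 + 13.74×106 = 476.07 + 120.31 + 487.2 + 1456.44 = 2540.02
ΣP(2010)Q(2010) = 368.50×1 + 1.98×53 + 5.99×84 + 16.54×106 = 368.5 + 104.94 + 503.16 + 1753.24 = 2729.84
link = 2540.02/2729.84 = 0.930465
Link 2011→2012:
ΣP(2012)Q(2011) = 420.75×1 + 2.73×63 + 5.40×97 + 14.26×86 = 420.75 + 171.99 + 523.8 + 1226.36 = 2342.9
ΣP(2011)Q(2011) = 476.07×1 + 2.27×63 + 5.80×97 + 13.74×86 = 476.07 + 143.01 + 562.6 + 1181.64 = 2363.32
link = 2342.9/2363.32 = 0.991360
Chained index = 100 × 0.990454 × 0.930465 × 0.991360 = 91.3620

91.36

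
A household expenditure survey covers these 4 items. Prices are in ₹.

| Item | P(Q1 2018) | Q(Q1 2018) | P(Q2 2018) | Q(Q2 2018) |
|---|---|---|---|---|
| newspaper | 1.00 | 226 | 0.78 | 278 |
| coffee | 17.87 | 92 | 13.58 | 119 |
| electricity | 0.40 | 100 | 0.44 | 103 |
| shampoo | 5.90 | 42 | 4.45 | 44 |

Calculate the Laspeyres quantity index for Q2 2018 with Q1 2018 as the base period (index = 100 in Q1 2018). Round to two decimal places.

Laspeyres quantity index uses base-period prices as weights.
ΣP(Q1 2018)·Q(Q2 2018) = 1.00×278 + 17.87×119 + 0.40×103 + 5.90×44 = 278 + 2126.53 + 41.2 + 259.6 = 2705.33
ΣP(Q1 2018)·Q(Q1 2018) = 1.00×226 + 17.87×92 + 0.40×100 + 5.90×42 = 226 + 1644.04 + 40 + 247.8 = 2157.84
Index = 2705.33 / 2157.84 × 100 = 125.3721

125.37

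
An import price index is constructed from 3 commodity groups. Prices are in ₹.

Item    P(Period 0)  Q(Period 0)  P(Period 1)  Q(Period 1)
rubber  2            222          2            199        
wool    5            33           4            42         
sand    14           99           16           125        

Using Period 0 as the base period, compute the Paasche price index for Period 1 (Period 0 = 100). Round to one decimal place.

Paasche price index uses current-period quantities as weights.
ΣP(Period 1)·Q(Period 1) = 2×199 + 4×42 + 16×125 = 398 + 168 + 2000 = 2566
ΣP(Period 0)·Q(Period 1) = 2×199 + 5×42 + 14×125 = 398 + 210 + 1750 = 2358
Index = 2566 / 2358 × 100 = 108.8210

108.8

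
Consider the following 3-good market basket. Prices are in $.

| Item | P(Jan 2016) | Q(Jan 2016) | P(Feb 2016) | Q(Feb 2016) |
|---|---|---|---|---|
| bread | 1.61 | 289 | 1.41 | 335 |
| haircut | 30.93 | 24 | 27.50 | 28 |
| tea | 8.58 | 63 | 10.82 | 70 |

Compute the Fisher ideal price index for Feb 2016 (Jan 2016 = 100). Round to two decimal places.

99.87

Laspeyres component (base-period weights):
ΣP(Feb 2016)Q(Jan 2016) = 1.41×289 + 27.50×24 + 10.82×63 = 407.49 + 660 + 681.66 = 1749.15
ΣP(Jan 2016)Q(Jan 2016) = 1.61×289 + 30.93×24 + 8.58×63 = 465.29 + 742.32 + 540.54 = 1748.15
L = 1749.15 / 1748.15 × 100 = 100.0572
Paasche component (current-period weights):
ΣP(Feb 2016)Q(Feb 2016) = 1.41×335 + 27.50×28 + 10.82×70 = 472.35 + 770 + 757.4 = 1999.75
ΣP(Jan 2016)Q(Feb 2016) = 1.61×335 + 30.93×28 + 8.58×70 = 539.35 + 866.04 + 600.6 = 2005.99
P = 1999.75 / 2005.99 × 100 = 99.6889
Fisher = √(L × P) = √(100.0572 × 99.6889) = 99.8729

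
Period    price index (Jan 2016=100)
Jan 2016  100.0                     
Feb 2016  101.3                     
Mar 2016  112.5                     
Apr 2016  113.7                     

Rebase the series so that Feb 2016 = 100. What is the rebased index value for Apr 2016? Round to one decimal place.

112.2

Rebased(Apr 2016) = 113.7 / 101.3 × 100 = 112.2409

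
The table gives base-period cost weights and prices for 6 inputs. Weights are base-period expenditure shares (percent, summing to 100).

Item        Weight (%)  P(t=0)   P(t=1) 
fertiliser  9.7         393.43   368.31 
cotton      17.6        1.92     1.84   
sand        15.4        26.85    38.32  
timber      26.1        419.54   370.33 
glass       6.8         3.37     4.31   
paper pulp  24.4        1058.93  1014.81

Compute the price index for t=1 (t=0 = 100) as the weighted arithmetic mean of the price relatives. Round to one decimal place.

103.0

fertiliser: 9.7 × (368.31/393.43) = 9.7 × 0.936151 = 9.0807
cotton: 17.6 × (1.84/1.92) = 17.6 × 0.958333 = 16.8667
sand: 15.4 × (38.32/26.85) = 15.4 × 1.427188 = 21.9787
timber: 26.1 × (370.33/419.54) = 26.1 × 0.882705 = 23.0386
glass: 6.8 × (4.31/3.37) = 6.8 × 1.278932 = 8.6967
paper pulp: 24.4 × (1014.81/1058.93) = 24.4 × 0.958335 = 23.3834
Index = Σ wᵢ·(p₁ᵢ/p₀ᵢ) = 9.0807 + 16.8667 + 21.9787 + 23.0386 + 8.6967 + 23.3834 = 103.0447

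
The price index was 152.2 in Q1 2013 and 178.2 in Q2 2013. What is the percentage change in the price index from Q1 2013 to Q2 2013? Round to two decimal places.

Change = (178.2 − 152.2) / 152.2 × 100
       = 26.0 / 152.2 × 100 = 17.0828%

17.08%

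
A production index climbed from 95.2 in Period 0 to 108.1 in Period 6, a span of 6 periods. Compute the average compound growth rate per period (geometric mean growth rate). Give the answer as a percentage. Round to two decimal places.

Growth factor = (108.1/95.2)^(1/6) = (1.135504)^(1/6) = 1.021405
Growth rate = 1.021405 − 1 = 0.021405 = 2.1405%

2.14%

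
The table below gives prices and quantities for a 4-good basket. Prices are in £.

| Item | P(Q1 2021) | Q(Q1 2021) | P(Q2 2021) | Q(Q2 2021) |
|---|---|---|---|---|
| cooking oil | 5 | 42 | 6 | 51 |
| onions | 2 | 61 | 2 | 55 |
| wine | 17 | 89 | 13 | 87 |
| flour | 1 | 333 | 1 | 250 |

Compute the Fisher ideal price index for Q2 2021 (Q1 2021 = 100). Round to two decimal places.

Laspeyres component (base-period weights):
ΣP(Q2 2021)Q(Q1 2021) = 6×42 + 2×61 + 13×89 + 1×333 = 252 + 122 + 1157 + 333 = 1864
ΣP(Q1 2021)Q(Q1 2021) = 5×42 + 2×61 + 17×89 + 1×333 = 210 + 122 + 1513 + 333 = 2178
L = 1864 / 2178 × 100 = 85.5831
Paasche component (current-period weights):
ΣP(Q2 2021)Q(Q2 2021) = 6×51 + 2×55 + 13×87 + 1×250 = 306 + 110 + 1131 + 250 = 1797
ΣP(Q1 2021)Q(Q2 2021) = 5×51 + 2×55 + 17×87 + 1×250 = 255 + 110 + 1479 + 250 = 2094
P = 1797 / 2094 × 100 = 85.8166
Fisher = √(L × P) = √(85.5831 × 85.8166) = 85.6998

85.70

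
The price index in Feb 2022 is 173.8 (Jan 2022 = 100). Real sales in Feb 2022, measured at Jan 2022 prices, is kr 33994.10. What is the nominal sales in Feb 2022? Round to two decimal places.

Nominal = Real × (Index/100) = 33994.10 × (173.8/100)
        = 33994.10 × 1.738 = 59081.7458

59081.75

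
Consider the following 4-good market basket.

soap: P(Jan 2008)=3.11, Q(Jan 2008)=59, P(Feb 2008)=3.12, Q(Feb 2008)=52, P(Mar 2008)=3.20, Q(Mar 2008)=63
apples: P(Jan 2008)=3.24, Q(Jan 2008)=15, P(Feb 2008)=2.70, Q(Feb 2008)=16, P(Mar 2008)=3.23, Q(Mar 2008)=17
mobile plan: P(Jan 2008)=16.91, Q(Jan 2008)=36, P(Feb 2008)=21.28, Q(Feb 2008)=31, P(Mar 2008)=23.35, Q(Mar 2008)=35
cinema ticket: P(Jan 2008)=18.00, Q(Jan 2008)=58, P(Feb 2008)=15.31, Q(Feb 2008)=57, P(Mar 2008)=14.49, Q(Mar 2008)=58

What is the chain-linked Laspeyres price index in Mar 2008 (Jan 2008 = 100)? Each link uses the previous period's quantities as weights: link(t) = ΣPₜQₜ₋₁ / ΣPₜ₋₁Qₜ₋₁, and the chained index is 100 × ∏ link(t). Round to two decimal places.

101.40

Link Jan 2008→Feb 2008:
ΣP(Feb 2008)Q(Jan 2008) = 3.12×59 + 2.70×15 + 21.28×36 + 15.31×58 = 184.08 + 40.5 + 766.08 + 887.98 = 1878.64
ΣP(Jan 2008)Q(Jan 2008) = 3.11×59 + 3.24×15 + 16.91×36 + 18.00×58 = 183.49 + 48.6 + 608.76 + 1044 = 1884.85
link = 1878.64/1884.85 = 0.996705
Link Feb 2008→Mar 2008:
ΣP(Mar 2008)Q(Feb 2008) = 3.20×52 + 3.23×16 + 23.35×31 + 14.49×57 = 166.4 + 51.68 + 723.85 + 825.93 = 1767.86
ΣP(Feb 2008)Q(Feb 2008) = 3.12×52 + 2.70×16 + 21.28×31 + 15.31×57 = 162.24 + 43.2 + 659.68 + 872.67 = 1737.79
link = 1767.86/1737.79 = 1.017304
Chained index = 100 × 0.996705 × 1.017304 = 101.3952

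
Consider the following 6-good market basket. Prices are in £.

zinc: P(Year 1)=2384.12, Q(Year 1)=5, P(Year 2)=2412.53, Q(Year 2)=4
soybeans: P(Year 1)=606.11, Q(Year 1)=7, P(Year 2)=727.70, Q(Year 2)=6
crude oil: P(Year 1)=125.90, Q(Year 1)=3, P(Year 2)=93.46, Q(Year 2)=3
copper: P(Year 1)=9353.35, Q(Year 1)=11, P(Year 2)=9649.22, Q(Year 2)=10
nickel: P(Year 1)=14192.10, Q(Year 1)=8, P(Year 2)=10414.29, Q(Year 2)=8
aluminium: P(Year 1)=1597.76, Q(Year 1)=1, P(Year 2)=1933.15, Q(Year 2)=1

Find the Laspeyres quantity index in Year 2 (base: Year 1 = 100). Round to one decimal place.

94.7

Laspeyres quantity index uses base-period prices as weights.
ΣP(Year 1)·Q(Year 2) = 2384.12×4 + 606.11×6 + 125.90×3 + 9353.35×10 + 14192.10×8 + 1597.76×1 = 9536.48 + 3636.66 + 377.7 + 93533.5 + 113536.8 + 1597.76 = 222218.9
ΣP(Year 1)·Q(Year 1) = 2384.12×5 + 606.11×7 + 125.90×3 + 9353.35×11 + 14192.10×8 + 1597.76×1 = 11920.6 + 4242.77 + 377.7 + 102886.85 + 113536.8 + 1597.76 = 234562.48
Index = 222218.9 / 234562.48 × 100 = 94.7376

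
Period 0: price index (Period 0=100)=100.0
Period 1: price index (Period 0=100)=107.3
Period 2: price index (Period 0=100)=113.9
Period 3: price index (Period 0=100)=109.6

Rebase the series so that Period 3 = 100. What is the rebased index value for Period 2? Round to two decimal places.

Rebased(Period 2) = 113.9 / 109.6 × 100 = 103.9234

103.92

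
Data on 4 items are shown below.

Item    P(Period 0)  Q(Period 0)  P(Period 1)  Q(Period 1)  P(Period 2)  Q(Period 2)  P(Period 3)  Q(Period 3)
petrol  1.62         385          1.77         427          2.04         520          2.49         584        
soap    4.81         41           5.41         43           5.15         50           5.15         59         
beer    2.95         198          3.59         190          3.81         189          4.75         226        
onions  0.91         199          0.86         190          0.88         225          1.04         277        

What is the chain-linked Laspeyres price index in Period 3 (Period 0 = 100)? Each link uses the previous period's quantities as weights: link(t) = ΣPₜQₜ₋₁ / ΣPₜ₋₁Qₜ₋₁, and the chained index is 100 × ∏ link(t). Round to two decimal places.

Link Period 0→Period 1:
ΣP(Period 1)Q(Period 0) = 1.77×385 + 5.41×41 + 3.59×198 + 0.86×199 = 681.45 + 221.81 + 710.82 + 171.14 = 1785.22
ΣP(Period 0)Q(Period 0) = 1.62×385 + 4.81×41 + 2.95×198 + 0.91×199 = 623.7 + 197.21 + 584.1 + 181.09 = 1586.1
link = 1785.22/1586.1 = 1.125541
Link Period 1→Period 2:
ΣP(Period 2)Q(Period 1) = 2.04×427 + 5.15×43 + 3.81×190 + 0.88×190 = 871.08 + 221.45 + 723.9 + 167.2 = 1983.63
ΣP(Period 1)Q(Period 1) = 1.77×427 + 5.41×43 + 3.59×190 + 0.86×190 = 755.79 + 232.63 + 682.1 + 163.4 = 1833.92
link = 1983.63/1833.92 = 1.081634
Link Period 2→Period 3:
ΣP(Period 3)Q(Period 2) = 2.49×520 + 5.15×50 + 4.75×189 + 1.04×225 = 1294.8 + 257.5 + 897.75 + 234 = 2684.05
ΣP(Period 2)Q(Period 2) = 2.04×520 + 5.15×50 + 3.81×189 + 0.88×225 = 1060.8 + 257.5 + 720.09 + 198 = 2236.39
link = 2684.05/2236.39 = 1.200171
Chained index = 100 × 1.125541 × 1.081634 × 1.200171 = 146.1115

146.11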